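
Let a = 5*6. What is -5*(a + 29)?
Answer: -295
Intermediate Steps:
a = 30
-5*(a + 29) = -5*(30 + 29) = -5*59 = -295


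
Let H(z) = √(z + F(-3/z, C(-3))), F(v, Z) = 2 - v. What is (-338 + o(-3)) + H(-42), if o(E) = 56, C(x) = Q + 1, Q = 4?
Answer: -282 + I*√7854/14 ≈ -282.0 + 6.3302*I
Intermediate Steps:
C(x) = 5 (C(x) = 4 + 1 = 5)
H(z) = √(2 + z + 3/z) (H(z) = √(z + (2 - (-3)/z)) = √(z + (2 + 3/z)) = √(2 + z + 3/z))
(-338 + o(-3)) + H(-42) = (-338 + 56) + √(2 - 42 + 3/(-42)) = -282 + √(2 - 42 + 3*(-1/42)) = -282 + √(2 - 42 - 1/14) = -282 + √(-561/14) = -282 + I*√7854/14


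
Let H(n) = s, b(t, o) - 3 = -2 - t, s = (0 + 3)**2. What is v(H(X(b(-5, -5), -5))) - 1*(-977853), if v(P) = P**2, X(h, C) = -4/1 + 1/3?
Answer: 977934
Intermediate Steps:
s = 9 (s = 3**2 = 9)
b(t, o) = 1 - t (b(t, o) = 3 + (-2 - t) = 1 - t)
X(h, C) = -11/3 (X(h, C) = -4*1 + 1*(1/3) = -4 + 1/3 = -11/3)
H(n) = 9
v(H(X(b(-5, -5), -5))) - 1*(-977853) = 9**2 - 1*(-977853) = 81 + 977853 = 977934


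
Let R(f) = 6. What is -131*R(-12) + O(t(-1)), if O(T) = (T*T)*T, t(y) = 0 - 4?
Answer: -850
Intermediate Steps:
t(y) = -4
O(T) = T**3 (O(T) = T**2*T = T**3)
-131*R(-12) + O(t(-1)) = -131*6 + (-4)**3 = -786 - 64 = -850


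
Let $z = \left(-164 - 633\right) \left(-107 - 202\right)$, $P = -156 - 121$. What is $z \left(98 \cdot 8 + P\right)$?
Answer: $124860411$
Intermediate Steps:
$P = -277$
$z = 246273$ ($z = \left(-797\right) \left(-309\right) = 246273$)
$z \left(98 \cdot 8 + P\right) = 246273 \left(98 \cdot 8 - 277\right) = 246273 \left(784 - 277\right) = 246273 \cdot 507 = 124860411$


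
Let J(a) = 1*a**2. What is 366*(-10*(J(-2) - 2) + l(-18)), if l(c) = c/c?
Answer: -6954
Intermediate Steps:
l(c) = 1
J(a) = a**2
366*(-10*(J(-2) - 2) + l(-18)) = 366*(-10*((-2)**2 - 2) + 1) = 366*(-10*(4 - 2) + 1) = 366*(-10*2 + 1) = 366*(-20 + 1) = 366*(-19) = -6954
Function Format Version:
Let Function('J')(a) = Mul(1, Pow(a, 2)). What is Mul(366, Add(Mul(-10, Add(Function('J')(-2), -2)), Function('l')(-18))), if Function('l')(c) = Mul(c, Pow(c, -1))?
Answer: -6954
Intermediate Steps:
Function('l')(c) = 1
Function('J')(a) = Pow(a, 2)
Mul(366, Add(Mul(-10, Add(Function('J')(-2), -2)), Function('l')(-18))) = Mul(366, Add(Mul(-10, Add(Pow(-2, 2), -2)), 1)) = Mul(366, Add(Mul(-10, Add(4, -2)), 1)) = Mul(366, Add(Mul(-10, 2), 1)) = Mul(366, Add(-20, 1)) = Mul(366, -19) = -6954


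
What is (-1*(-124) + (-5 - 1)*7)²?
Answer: 6724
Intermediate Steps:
(-1*(-124) + (-5 - 1)*7)² = (124 - 6*7)² = (124 - 42)² = 82² = 6724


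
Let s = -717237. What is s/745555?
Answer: -717237/745555 ≈ -0.96202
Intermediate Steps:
s/745555 = -717237/745555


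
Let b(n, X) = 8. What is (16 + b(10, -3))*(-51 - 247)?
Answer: -7152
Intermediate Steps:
(16 + b(10, -3))*(-51 - 247) = (16 + 8)*(-51 - 247) = 24*(-298) = -7152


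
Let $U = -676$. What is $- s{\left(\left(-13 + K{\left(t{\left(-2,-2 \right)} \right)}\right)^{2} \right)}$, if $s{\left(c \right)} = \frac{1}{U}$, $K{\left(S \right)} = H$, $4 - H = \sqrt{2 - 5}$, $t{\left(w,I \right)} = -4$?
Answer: $\frac{1}{676} \approx 0.0014793$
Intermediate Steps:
$H = 4 - i \sqrt{3}$ ($H = 4 - \sqrt{2 - 5} = 4 - \sqrt{-3} = 4 - i \sqrt{3} \approx 4.0 - 1.732 i$)
$K{\left(S \right)} = 4 - i \sqrt{3}$
$s{\left(c \right)} = - \frac{1}{676}$ ($s{\left(c \right)} = \frac{1}{-676} = - \frac{1}{676}$)
$- s{\left(\left(-13 + K{\left(t{\left(-2,-2 \right)} \right)}\right)^{2} \right)} = \left(-1\right) \left(- \frac{1}{676}\right) = \frac{1}{676}$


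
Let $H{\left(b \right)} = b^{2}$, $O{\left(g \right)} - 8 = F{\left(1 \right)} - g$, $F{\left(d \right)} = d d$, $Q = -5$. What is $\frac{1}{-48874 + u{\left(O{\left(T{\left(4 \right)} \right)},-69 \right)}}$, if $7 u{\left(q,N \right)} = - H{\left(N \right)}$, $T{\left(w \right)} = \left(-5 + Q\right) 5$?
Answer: $- \frac{7}{346879} \approx -2.018 \cdot 10^{-5}$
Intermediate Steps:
$F{\left(d \right)} = d^{2}$
$T{\left(w \right)} = -50$ ($T{\left(w \right)} = \left(-5 - 5\right) 5 = \left(-10\right) 5 = -50$)
$O{\left(g \right)} = 9 - g$ ($O{\left(g \right)} = 8 - \left(-1 + g\right) = 9 - g$)
$u{\left(q,N \right)} = - \frac{N^{2}}{7}$ ($u{\left(q,N \right)} = \frac{\left(-1\right) N^{2}}{7} = - \frac{N^{2}}{7}$)
$\frac{1}{-48874 + u{\left(O{\left(T{\left(4 \right)} \right)},-69 \right)}} = \frac{1}{-48874 - \frac{\left(-69\right)^{2}}{7}} = \frac{1}{-48874 - \frac{4761}{7}} = \frac{1}{- \frac{346879}{7}} = - \frac{7}{346879}$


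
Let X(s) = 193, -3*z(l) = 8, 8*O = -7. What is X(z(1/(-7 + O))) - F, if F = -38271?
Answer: 38464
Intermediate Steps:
O = -7/8 (O = (⅛)*(-7) = -7/8 ≈ -0.87500)
z(l) = -8/3 (z(l) = -⅓*8 = -8/3)
X(z(1/(-7 + O))) - F = 193 - 1*(-38271) = 193 + 38271 = 38464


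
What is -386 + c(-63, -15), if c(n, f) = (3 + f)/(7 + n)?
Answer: -5401/14 ≈ -385.79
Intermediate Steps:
c(n, f) = (3 + f)/(7 + n)
-386 + c(-63, -15) = -386 + (3 - 15)/(7 - 63) = -386 - 12/(-56) = -386 - 1/56*(-12) = -386 + 3/14 = -5401/14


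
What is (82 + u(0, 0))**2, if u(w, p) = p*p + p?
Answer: 6724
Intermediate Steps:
u(w, p) = p + p**2 (u(w, p) = p**2 + p = p + p**2)
(82 + u(0, 0))**2 = (82 + 0*(1 + 0))**2 = (82 + 0*1)**2 = (82 + 0)**2 = 82**2 = 6724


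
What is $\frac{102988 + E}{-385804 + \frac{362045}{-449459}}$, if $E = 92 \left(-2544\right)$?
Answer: $\frac{58906096540}{173403442081} \approx 0.33971$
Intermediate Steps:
$E = -234048$
$\frac{102988 + E}{-385804 + \frac{362045}{-449459}} = \frac{102988 - 234048}{-385804 + \frac{362045}{-449459}} = - \frac{131060}{-385804 + 362045 \left(- \frac{1}{449459}\right)} = - \frac{131060}{-385804 - \frac{362045}{449459}} = - \frac{131060}{- \frac{173403442081}{449459}} = \left(-131060\right) \left(- \frac{449459}{173403442081}\right) = \frac{58906096540}{173403442081}$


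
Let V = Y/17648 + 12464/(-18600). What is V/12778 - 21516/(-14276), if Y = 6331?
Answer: 2820173702863079/1871233069951200 ≈ 1.5071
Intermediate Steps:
V = -12776009/41031600 (V = 6331/17648 + 12464/(-18600) = 6331*(1/17648) + 12464*(-1/18600) = 6331/17648 - 1558/2325 = -12776009/41031600 ≈ -0.31137)
V/12778 - 21516/(-14276) = -12776009/41031600/12778 - 21516/(-14276) = -12776009/41031600*1/12778 - 21516*(-1/14276) = -12776009/524301784800 + 5379/3569 = 2820173702863079/1871233069951200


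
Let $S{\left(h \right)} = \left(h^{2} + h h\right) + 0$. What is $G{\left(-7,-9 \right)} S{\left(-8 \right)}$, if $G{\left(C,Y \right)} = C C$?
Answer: $6272$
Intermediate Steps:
$S{\left(h \right)} = 2 h^{2}$ ($S{\left(h \right)} = \left(h^{2} + h^{2}\right) + 0 = 2 h^{2} + 0 = 2 h^{2}$)
$G{\left(C,Y \right)} = C^{2}$
$G{\left(-7,-9 \right)} S{\left(-8 \right)} = \left(-7\right)^{2} \cdot 2 \left(-8\right)^{2} = 49 \cdot 2 \cdot 64 = 49 \cdot 128 = 6272$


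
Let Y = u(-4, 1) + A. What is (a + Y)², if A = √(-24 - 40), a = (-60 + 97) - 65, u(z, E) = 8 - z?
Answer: 192 - 256*I ≈ 192.0 - 256.0*I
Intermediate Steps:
a = -28 (a = 37 - 65 = -28)
A = 8*I (A = √(-64) = 8*I ≈ 8.0*I)
Y = 12 + 8*I (Y = (8 - 1*(-4)) + 8*I = (8 + 4) + 8*I = 12 + 8*I ≈ 12.0 + 8.0*I)
(a + Y)² = (-28 + (12 + 8*I))² = (-16 + 8*I)²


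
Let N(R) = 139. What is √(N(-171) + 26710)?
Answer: √26849 ≈ 163.86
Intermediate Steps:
√(N(-171) + 26710) = √(139 + 26710) = √26849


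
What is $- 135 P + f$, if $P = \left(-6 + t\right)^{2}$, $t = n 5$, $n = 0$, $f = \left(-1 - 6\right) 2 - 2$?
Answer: $-4876$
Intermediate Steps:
$f = -16$ ($f = \left(-1 - 6\right) 2 - 2 = \left(-7\right) 2 - 2 = -14 - 2 = -16$)
$t = 0$ ($t = 0 \cdot 5 = 0$)
$P = 36$ ($P = \left(-6 + 0\right)^{2} = \left(-6\right)^{2} = 36$)
$- 135 P + f = \left(-135\right) 36 - 16 = -4860 - 16 = -4876$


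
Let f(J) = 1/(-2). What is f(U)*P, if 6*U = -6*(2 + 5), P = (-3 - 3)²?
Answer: -18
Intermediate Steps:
P = 36 (P = (-6)² = 36)
U = -7 (U = (-6*(2 + 5))/6 = (-6*7)/6 = (⅙)*(-42) = -7)
f(J) = -½
f(U)*P = -½*36 = -18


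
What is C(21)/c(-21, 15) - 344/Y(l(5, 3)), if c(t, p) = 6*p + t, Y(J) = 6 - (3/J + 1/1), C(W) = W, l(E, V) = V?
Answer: -1971/23 ≈ -85.696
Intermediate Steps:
Y(J) = 5 - 3/J (Y(J) = 6 - (3/J + 1*1) = 6 - (3/J + 1) = 6 - (1 + 3/J) = 6 + (-1 - 3/J) = 5 - 3/J)
c(t, p) = t + 6*p
C(21)/c(-21, 15) - 344/Y(l(5, 3)) = 21/(-21 + 6*15) - 344/(5 - 3/3) = 21/(-21 + 90) - 344/(5 - 3*⅓) = 21/69 - 344/(5 - 1) = 21*(1/69) - 344/4 = 7/23 - 344*¼ = 7/23 - 86 = -1971/23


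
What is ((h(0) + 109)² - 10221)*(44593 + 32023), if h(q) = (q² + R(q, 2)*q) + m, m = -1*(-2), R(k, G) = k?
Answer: 160893600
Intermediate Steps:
m = 2
h(q) = 2 + 2*q² (h(q) = (q² + q*q) + 2 = (q² + q²) + 2 = 2*q² + 2 = 2 + 2*q²)
((h(0) + 109)² - 10221)*(44593 + 32023) = (((2 + 2*0²) + 109)² - 10221)*(44593 + 32023) = (((2 + 2*0) + 109)² - 10221)*76616 = (((2 + 0) + 109)² - 10221)*76616 = ((2 + 109)² - 10221)*76616 = (111² - 10221)*76616 = (12321 - 10221)*76616 = 2100*76616 = 160893600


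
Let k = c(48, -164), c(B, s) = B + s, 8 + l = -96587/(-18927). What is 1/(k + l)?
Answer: -18927/2250361 ≈ -0.0084106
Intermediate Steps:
l = -54829/18927 (l = -8 - 96587/(-18927) = -8 - 96587*(-1/18927) = -8 + 96587/18927 = -54829/18927 ≈ -2.8969)
k = -116 (k = 48 - 164 = -116)
1/(k + l) = 1/(-116 - 54829/18927) = 1/(-2250361/18927) = -18927/2250361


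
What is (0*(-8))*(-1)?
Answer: 0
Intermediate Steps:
(0*(-8))*(-1) = 0*(-1) = 0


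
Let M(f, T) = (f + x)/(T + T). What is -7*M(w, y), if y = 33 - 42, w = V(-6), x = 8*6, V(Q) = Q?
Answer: 49/3 ≈ 16.333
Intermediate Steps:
x = 48
w = -6
y = -9
M(f, T) = (48 + f)/(2*T) (M(f, T) = (f + 48)/(T + T) = (48 + f)/((2*T)) = (48 + f)*(1/(2*T)) = (48 + f)/(2*T))
-7*M(w, y) = -7*(48 - 6)/(2*(-9)) = -7*(-1)*42/(2*9) = -7*(-7/3) = 49/3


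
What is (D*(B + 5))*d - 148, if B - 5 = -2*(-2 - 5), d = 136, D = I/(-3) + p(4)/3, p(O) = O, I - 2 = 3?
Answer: -1236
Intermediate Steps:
I = 5 (I = 2 + 3 = 5)
D = -⅓ (D = 5/(-3) + 4/3 = 5*(-⅓) + 4*(⅓) = -5/3 + 4/3 = -⅓ ≈ -0.33333)
B = 19 (B = 5 - 2*(-2 - 5) = 5 - 2*(-7) = 5 + 14 = 19)
(D*(B + 5))*d - 148 = -(19 + 5)/3*136 - 148 = -⅓*24*136 - 148 = -8*136 - 148 = -1088 - 148 = -1236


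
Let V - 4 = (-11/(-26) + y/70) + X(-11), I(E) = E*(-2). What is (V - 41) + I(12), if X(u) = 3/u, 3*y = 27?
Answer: -303909/5005 ≈ -60.721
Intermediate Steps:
y = 9 (y = (1/3)*27 = 9)
I(E) = -2*E
V = 21416/5005 (V = 4 + ((-11/(-26) + 9/70) + 3/(-11)) = 4 + ((-11*(-1/26) + 9*(1/70)) + 3*(-1/11)) = 4 + ((11/26 + 9/70) - 3/11) = 4 + (251/455 - 3/11) = 4 + 1396/5005 = 21416/5005 ≈ 4.2789)
(V - 41) + I(12) = (21416/5005 - 41) - 2*12 = -183789/5005 - 24 = -303909/5005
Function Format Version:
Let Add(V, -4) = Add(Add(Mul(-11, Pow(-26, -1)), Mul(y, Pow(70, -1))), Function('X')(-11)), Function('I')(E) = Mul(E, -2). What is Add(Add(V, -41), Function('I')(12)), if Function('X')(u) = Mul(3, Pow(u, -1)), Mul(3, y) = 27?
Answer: Rational(-303909, 5005) ≈ -60.721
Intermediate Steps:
y = 9 (y = Mul(Rational(1, 3), 27) = 9)
Function('I')(E) = Mul(-2, E)
V = Rational(21416, 5005) (V = Add(4, Add(Add(Mul(-11, Pow(-26, -1)), Mul(9, Pow(70, -1))), Mul(3, Pow(-11, -1)))) = Add(4, Add(Add(Mul(-11, Rational(-1, 26)), Mul(9, Rational(1, 70))), Mul(3, Rational(-1, 11)))) = Add(4, Add(Add(Rational(11, 26), Rational(9, 70)), Rational(-3, 11))) = Add(4, Add(Rational(251, 455), Rational(-3, 11))) = Add(4, Rational(1396, 5005)) = Rational(21416, 5005) ≈ 4.2789)
Add(Add(V, -41), Function('I')(12)) = Add(Add(Rational(21416, 5005), -41), Mul(-2, 12)) = Add(Rational(-183789, 5005), -24) = Rational(-303909, 5005)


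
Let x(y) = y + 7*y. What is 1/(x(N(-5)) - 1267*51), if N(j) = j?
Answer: -1/64657 ≈ -1.5466e-5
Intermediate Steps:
x(y) = 8*y
1/(x(N(-5)) - 1267*51) = 1/(8*(-5) - 1267*51) = 1/(-40 - 64617) = 1/(-64657) = -1/64657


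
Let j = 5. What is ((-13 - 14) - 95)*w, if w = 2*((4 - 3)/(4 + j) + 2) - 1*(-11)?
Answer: -16714/9 ≈ -1857.1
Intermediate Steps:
w = 137/9 (w = 2*((4 - 3)/(4 + 5) + 2) - 1*(-11) = 2*(1/9 + 2) + 11 = 2*(1*(⅑) + 2) + 11 = 2*(⅑ + 2) + 11 = 2*(19/9) + 11 = 38/9 + 11 = 137/9 ≈ 15.222)
((-13 - 14) - 95)*w = ((-13 - 14) - 95)*(137/9) = (-27 - 95)*(137/9) = -122*137/9 = -16714/9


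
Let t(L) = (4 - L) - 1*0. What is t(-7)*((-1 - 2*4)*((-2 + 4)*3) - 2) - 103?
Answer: -719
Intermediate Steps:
t(L) = 4 - L (t(L) = (4 - L) + 0 = 4 - L)
t(-7)*((-1 - 2*4)*((-2 + 4)*3) - 2) - 103 = (4 - 1*(-7))*((-1 - 2*4)*((-2 + 4)*3) - 2) - 103 = (4 + 7)*((-1 - 8)*(2*3) - 2) - 103 = 11*(-9*6 - 2) - 103 = 11*(-54 - 2) - 103 = 11*(-56) - 103 = -616 - 103 = -719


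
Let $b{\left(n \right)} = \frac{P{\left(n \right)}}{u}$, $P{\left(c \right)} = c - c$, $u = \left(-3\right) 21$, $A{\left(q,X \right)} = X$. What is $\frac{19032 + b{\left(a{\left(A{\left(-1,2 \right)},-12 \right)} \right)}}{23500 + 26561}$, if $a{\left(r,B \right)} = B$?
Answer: $\frac{6344}{16687} \approx 0.38018$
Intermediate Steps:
$u = -63$
$P{\left(c \right)} = 0$
$b{\left(n \right)} = 0$ ($b{\left(n \right)} = \frac{0}{-63} = 0 \left(- \frac{1}{63}\right) = 0$)
$\frac{19032 + b{\left(a{\left(A{\left(-1,2 \right)},-12 \right)} \right)}}{23500 + 26561} = \frac{19032 + 0}{23500 + 26561} = \frac{19032}{50061} = 19032 \cdot \frac{1}{50061} = \frac{6344}{16687}$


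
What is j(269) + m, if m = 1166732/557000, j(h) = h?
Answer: 37749933/139250 ≈ 271.09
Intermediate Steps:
m = 291683/139250 (m = 1166732*(1/557000) = 291683/139250 ≈ 2.0947)
j(269) + m = 269 + 291683/139250 = 37749933/139250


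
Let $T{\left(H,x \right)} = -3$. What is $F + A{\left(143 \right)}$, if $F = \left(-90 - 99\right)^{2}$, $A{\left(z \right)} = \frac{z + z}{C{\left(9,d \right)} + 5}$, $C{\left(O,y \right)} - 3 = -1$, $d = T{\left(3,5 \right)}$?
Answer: $\frac{250333}{7} \approx 35762.0$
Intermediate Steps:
$d = -3$
$C{\left(O,y \right)} = 2$ ($C{\left(O,y \right)} = 3 - 1 = 2$)
$A{\left(z \right)} = \frac{2 z}{7}$ ($A{\left(z \right)} = \frac{z + z}{2 + 5} = \frac{2 z}{7}$)
$F = 35721$ ($F = \left(-189\right)^{2} = 35721$)
$F + A{\left(143 \right)} = 35721 + \frac{2}{7} \cdot 143 = 35721 + \frac{286}{7} = \frac{250333}{7}$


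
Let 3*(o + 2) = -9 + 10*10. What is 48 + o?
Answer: 229/3 ≈ 76.333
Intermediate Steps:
o = 85/3 (o = -2 + (-9 + 10*10)/3 = -2 + (-9 + 100)/3 = -2 + (⅓)*91 = -2 + 91/3 = 85/3 ≈ 28.333)
48 + o = 48 + 85/3 = 229/3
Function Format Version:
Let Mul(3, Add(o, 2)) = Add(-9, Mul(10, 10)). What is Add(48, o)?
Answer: Rational(229, 3) ≈ 76.333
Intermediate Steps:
o = Rational(85, 3) (o = Add(-2, Mul(Rational(1, 3), Add(-9, Mul(10, 10)))) = Add(-2, Mul(Rational(1, 3), Add(-9, 100))) = Add(-2, Mul(Rational(1, 3), 91)) = Add(-2, Rational(91, 3)) = Rational(85, 3) ≈ 28.333)
Add(48, o) = Add(48, Rational(85, 3)) = Rational(229, 3)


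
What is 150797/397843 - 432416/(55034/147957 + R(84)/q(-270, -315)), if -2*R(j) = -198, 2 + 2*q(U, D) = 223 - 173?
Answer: -203627893310859487/2117659806079 ≈ -96157.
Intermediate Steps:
q(U, D) = 24 (q(U, D) = -1 + (223 - 173)/2 = -1 + (1/2)*50 = -1 + 25 = 24)
R(j) = 99 (R(j) = -1/2*(-198) = 99)
150797/397843 - 432416/(55034/147957 + R(84)/q(-270, -315)) = 150797/397843 - 432416/(55034/147957 + 99/24) = 150797*(1/397843) - 432416/(55034*(1/147957) + 99*(1/24)) = 150797/397843 - 432416/(55034/147957 + 33/8) = 150797/397843 - 432416/5322853/1183656 = 150797/397843 - 432416*1183656/5322853 = 150797/397843 - 511831792896/5322853 = -203627893310859487/2117659806079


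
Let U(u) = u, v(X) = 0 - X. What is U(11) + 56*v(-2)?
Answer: 123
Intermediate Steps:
v(X) = -X
U(11) + 56*v(-2) = 11 + 56*(-1*(-2)) = 11 + 56*2 = 11 + 112 = 123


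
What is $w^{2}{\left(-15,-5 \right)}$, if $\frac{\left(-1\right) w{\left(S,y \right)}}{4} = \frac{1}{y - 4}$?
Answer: $\frac{16}{81} \approx 0.19753$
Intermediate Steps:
$w{\left(S,y \right)} = - \frac{4}{-4 + y}$ ($w{\left(S,y \right)} = - \frac{4}{y - 4} = - \frac{4}{-4 + y}$)
$w^{2}{\left(-15,-5 \right)} = \left(- \frac{4}{-4 - 5}\right)^{2} = \left(- \frac{4}{-9}\right)^{2} = \left(\left(-4\right) \left(- \frac{1}{9}\right)\right)^{2} = \left(\frac{4}{9}\right)^{2} = \frac{16}{81}$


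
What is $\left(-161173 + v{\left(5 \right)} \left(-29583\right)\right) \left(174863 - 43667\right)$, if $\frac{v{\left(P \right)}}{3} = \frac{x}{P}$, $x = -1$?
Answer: $- \frac{94082750736}{5} \approx -1.8817 \cdot 10^{10}$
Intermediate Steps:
$v{\left(P \right)} = - \frac{3}{P}$ ($v{\left(P \right)} = 3 \left(- \frac{1}{P}\right) = - \frac{3}{P}$)
$\left(-161173 + v{\left(5 \right)} \left(-29583\right)\right) \left(174863 - 43667\right) = \left(-161173 + - \frac{3}{5} \left(-29583\right)\right) \left(174863 - 43667\right) = \left(-161173 + \left(-3\right) \frac{1}{5} \left(-29583\right)\right) 131196 = \left(-161173 - - \frac{88749}{5}\right) 131196 = \left(-161173 + \frac{88749}{5}\right) 131196 = \left(- \frac{717116}{5}\right) 131196 = - \frac{94082750736}{5}$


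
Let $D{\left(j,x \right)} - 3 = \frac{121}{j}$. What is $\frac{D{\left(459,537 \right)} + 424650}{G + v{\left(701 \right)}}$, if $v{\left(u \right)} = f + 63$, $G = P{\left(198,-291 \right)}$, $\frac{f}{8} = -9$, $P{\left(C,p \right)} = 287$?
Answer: $\frac{97457924}{63801} \approx 1527.5$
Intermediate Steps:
$f = -72$ ($f = 8 \left(-9\right) = -72$)
$G = 287$
$v{\left(u \right)} = -9$ ($v{\left(u \right)} = -72 + 63 = -9$)
$D{\left(j,x \right)} = 3 + \frac{121}{j}$
$\frac{D{\left(459,537 \right)} + 424650}{G + v{\left(701 \right)}} = \frac{\left(3 + \frac{121}{459}\right) + 424650}{287 - 9} = \frac{\left(3 + 121 \cdot \frac{1}{459}\right) + 424650}{278} = \left(\left(3 + \frac{121}{459}\right) + 424650\right) \frac{1}{278} = \left(\frac{1498}{459} + 424650\right) \frac{1}{278} = \frac{194915848}{459} \cdot \frac{1}{278} = \frac{97457924}{63801}$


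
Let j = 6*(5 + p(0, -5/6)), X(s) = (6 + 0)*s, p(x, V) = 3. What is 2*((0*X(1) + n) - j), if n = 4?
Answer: -88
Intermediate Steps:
X(s) = 6*s
j = 48 (j = 6*(5 + 3) = 6*8 = 48)
2*((0*X(1) + n) - j) = 2*((0*(6*1) + 4) - 1*48) = 2*((0*6 + 4) - 48) = 2*((0 + 4) - 48) = 2*(4 - 48) = 2*(-44) = -88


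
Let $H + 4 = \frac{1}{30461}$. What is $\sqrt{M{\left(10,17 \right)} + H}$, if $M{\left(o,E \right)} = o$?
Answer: $\frac{\sqrt{5567265587}}{30461} \approx 2.4495$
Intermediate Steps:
$H = - \frac{121843}{30461}$ ($H = -4 + \frac{1}{30461} = - \frac{121843}{30461} \approx -4.0$)
$\sqrt{M{\left(10,17 \right)} + H} = \sqrt{10 - \frac{121843}{30461}} = \sqrt{\frac{182767}{30461}} = \frac{\sqrt{5567265587}}{30461}$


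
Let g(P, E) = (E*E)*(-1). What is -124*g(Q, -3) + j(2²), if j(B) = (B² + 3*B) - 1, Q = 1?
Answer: 1143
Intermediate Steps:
g(P, E) = -E² (g(P, E) = E²*(-1) = -E²)
j(B) = -1 + B² + 3*B
-124*g(Q, -3) + j(2²) = -(-124)*(-3)² + (-1 + (2²)² + 3*2²) = -(-124)*9 + (-1 + 4² + 3*4) = -124*(-9) + (-1 + 16 + 12) = 1116 + 27 = 1143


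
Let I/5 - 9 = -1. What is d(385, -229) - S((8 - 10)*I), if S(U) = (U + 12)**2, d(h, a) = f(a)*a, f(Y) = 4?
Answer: -5540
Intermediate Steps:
I = 40 (I = 45 + 5*(-1) = 45 - 5 = 40)
d(h, a) = 4*a
S(U) = (12 + U)**2
d(385, -229) - S((8 - 10)*I) = 4*(-229) - (12 + (8 - 10)*40)**2 = -916 - (12 - 2*40)**2 = -916 - (12 - 80)**2 = -916 - 1*(-68)**2 = -916 - 1*4624 = -916 - 4624 = -5540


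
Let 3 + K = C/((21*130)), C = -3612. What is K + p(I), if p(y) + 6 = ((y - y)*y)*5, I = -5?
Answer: -671/65 ≈ -10.323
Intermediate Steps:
p(y) = -6 (p(y) = -6 + ((y - y)*y)*5 = -6 + (0*y)*5 = -6 + 0*5 = -6 + 0 = -6)
K = -281/65 (K = -3 - 3612/(21*130) = -3 - 3612/2730 = -3 - 3612*1/2730 = -3 - 86/65 = -281/65 ≈ -4.3231)
K + p(I) = -281/65 - 6 = -671/65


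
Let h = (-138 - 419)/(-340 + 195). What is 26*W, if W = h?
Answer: 14482/145 ≈ 99.876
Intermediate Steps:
h = 557/145 (h = -557/(-145) = -557*(-1/145) = 557/145 ≈ 3.8414)
W = 557/145 ≈ 3.8414
26*W = 26*(557/145) = 14482/145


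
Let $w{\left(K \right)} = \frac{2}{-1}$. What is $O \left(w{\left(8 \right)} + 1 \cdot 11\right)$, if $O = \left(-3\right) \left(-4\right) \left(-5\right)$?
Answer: $-540$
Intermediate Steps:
$O = -60$ ($O = 12 \left(-5\right) = -60$)
$w{\left(K \right)} = -2$ ($w{\left(K \right)} = 2 \left(-1\right) = -2$)
$O \left(w{\left(8 \right)} + 1 \cdot 11\right) = - 60 \left(-2 + 1 \cdot 11\right) = - 60 \left(-2 + 11\right) = \left(-60\right) 9 = -540$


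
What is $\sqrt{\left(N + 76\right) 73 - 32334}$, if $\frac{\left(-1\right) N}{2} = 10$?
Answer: $i \sqrt{28246} \approx 168.07 i$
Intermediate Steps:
$N = -20$ ($N = \left(-2\right) 10 = -20$)
$\sqrt{\left(N + 76\right) 73 - 32334} = \sqrt{\left(-20 + 76\right) 73 - 32334} = \sqrt{56 \cdot 73 - 32334} = \sqrt{4088 - 32334} = \sqrt{-28246} = i \sqrt{28246}$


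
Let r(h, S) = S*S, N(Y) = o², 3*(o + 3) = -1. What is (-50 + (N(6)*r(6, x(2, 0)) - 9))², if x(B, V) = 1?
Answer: 185761/81 ≈ 2293.3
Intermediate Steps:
o = -10/3 (o = -3 + (⅓)*(-1) = -3 - ⅓ = -10/3 ≈ -3.3333)
N(Y) = 100/9 (N(Y) = (-10/3)² = 100/9)
r(h, S) = S²
(-50 + (N(6)*r(6, x(2, 0)) - 9))² = (-50 + ((100/9)*1² - 9))² = (-50 + ((100/9)*1 - 9))² = (-50 + (100/9 - 9))² = (-50 + 19/9)² = (-431/9)² = 185761/81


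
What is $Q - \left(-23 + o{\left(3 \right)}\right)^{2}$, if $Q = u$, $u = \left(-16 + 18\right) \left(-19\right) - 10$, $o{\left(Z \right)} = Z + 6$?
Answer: $-244$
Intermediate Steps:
$o{\left(Z \right)} = 6 + Z$
$u = -48$ ($u = 2 \left(-19\right) - 10 = -38 - 10 = -48$)
$Q = -48$
$Q - \left(-23 + o{\left(3 \right)}\right)^{2} = -48 - \left(-23 + \left(6 + 3\right)\right)^{2} = -48 - \left(-23 + 9\right)^{2} = -48 - \left(-14\right)^{2} = -48 - 196 = -244$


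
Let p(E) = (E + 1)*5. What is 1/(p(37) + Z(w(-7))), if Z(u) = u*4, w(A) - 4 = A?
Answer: 1/178 ≈ 0.0056180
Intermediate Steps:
w(A) = 4 + A
Z(u) = 4*u
p(E) = 5 + 5*E (p(E) = (1 + E)*5 = 5 + 5*E)
1/(p(37) + Z(w(-7))) = 1/((5 + 5*37) + 4*(4 - 7)) = 1/((5 + 185) + 4*(-3)) = 1/(190 - 12) = 1/178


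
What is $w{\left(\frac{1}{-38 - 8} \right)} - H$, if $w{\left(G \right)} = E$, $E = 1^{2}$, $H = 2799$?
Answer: $-2798$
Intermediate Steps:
$E = 1$
$w{\left(G \right)} = 1$
$w{\left(\frac{1}{-38 - 8} \right)} - H = 1 - 2799 = -2798$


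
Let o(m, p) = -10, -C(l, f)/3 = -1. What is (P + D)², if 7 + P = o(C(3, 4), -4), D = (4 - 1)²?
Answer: 64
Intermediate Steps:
D = 9 (D = 3² = 9)
C(l, f) = 3 (C(l, f) = -3*(-1) = 3)
P = -17 (P = -7 - 10 = -17)
(P + D)² = (-17 + 9)² = (-8)² = 64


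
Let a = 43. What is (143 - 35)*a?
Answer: 4644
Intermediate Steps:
(143 - 35)*a = (143 - 35)*43 = 108*43 = 4644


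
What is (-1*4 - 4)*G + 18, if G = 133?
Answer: -1046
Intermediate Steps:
(-1*4 - 4)*G + 18 = (-1*4 - 4)*133 + 18 = (-4 - 4)*133 + 18 = -8*133 + 18 = -1064 + 18 = -1046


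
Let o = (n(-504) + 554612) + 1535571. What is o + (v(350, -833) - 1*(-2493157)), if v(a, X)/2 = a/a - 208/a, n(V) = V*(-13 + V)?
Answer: 847684042/175 ≈ 4.8439e+6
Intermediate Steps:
v(a, X) = 2 - 416/a (v(a, X) = 2*(a/a - 208/a) = 2*(1 - 208/a) = 2 - 416/a)
o = 2350751 (o = (-504*(-13 - 504) + 554612) + 1535571 = (-504*(-517) + 554612) + 1535571 = (260568 + 554612) + 1535571 = 815180 + 1535571 = 2350751)
o + (v(350, -833) - 1*(-2493157)) = 2350751 + ((2 - 416/350) - 1*(-2493157)) = 2350751 + ((2 - 416*1/350) + 2493157) = 2350751 + ((2 - 208/175) + 2493157) = 2350751 + (142/175 + 2493157) = 2350751 + 436302617/175 = 847684042/175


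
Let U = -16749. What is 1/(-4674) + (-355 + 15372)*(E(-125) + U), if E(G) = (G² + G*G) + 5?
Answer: 1018168277747/4674 ≈ 2.1784e+8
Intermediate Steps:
E(G) = 5 + 2*G² (E(G) = (G² + G²) + 5 = 2*G² + 5 = 5 + 2*G²)
1/(-4674) + (-355 + 15372)*(E(-125) + U) = 1/(-4674) + (-355 + 15372)*((5 + 2*(-125)²) - 16749) = -1/4674 + 15017*((5 + 2*15625) - 16749) = -1/4674 + 15017*((5 + 31250) - 16749) = -1/4674 + 15017*(31255 - 16749) = -1/4674 + 15017*14506 = -1/4674 + 217836602 = 1018168277747/4674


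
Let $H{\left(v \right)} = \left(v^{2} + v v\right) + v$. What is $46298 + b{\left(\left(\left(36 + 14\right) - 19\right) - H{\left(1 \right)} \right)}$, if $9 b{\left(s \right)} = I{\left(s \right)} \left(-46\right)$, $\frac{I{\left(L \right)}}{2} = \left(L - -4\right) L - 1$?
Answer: $\frac{334342}{9} \approx 37149.0$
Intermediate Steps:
$I{\left(L \right)} = -2 + 2 L \left(4 + L\right)$ ($I{\left(L \right)} = 2 \left(\left(L - -4\right) L - 1\right) = 2 \left(\left(L + 4\right) L - 1\right) = 2 \left(\left(4 + L\right) L - 1\right) = 2 \left(L \left(4 + L\right) - 1\right) = 2 \left(-1 + L \left(4 + L\right)\right) = -2 + 2 L \left(4 + L\right)$)
$H{\left(v \right)} = v + 2 v^{2}$ ($H{\left(v \right)} = \left(v^{2} + v^{2}\right) + v = 2 v^{2} + v = v + 2 v^{2}$)
$b{\left(s \right)} = \frac{92}{9} - \frac{368 s}{9} - \frac{92 s^{2}}{9}$ ($b{\left(s \right)} = \frac{\left(-2 + 2 s^{2} + 8 s\right) \left(-46\right)}{9} = \frac{92 - 368 s - 92 s^{2}}{9} = \frac{92}{9} - \frac{368 s}{9} - \frac{92 s^{2}}{9}$)
$46298 + b{\left(\left(\left(36 + 14\right) - 19\right) - H{\left(1 \right)} \right)} = 46298 - \left(- \frac{92}{9} + \frac{92 \left(\left(\left(36 + 14\right) - 19\right) - 1 \left(1 + 2 \cdot 1\right)\right)^{2}}{9} + \frac{368 \left(\left(\left(36 + 14\right) - 19\right) - 1 \left(1 + 2 \cdot 1\right)\right)}{9}\right) = 46298 - \left(- \frac{92}{9} + \frac{92 \left(\left(50 - 19\right) - 1 \left(1 + 2\right)\right)^{2}}{9} + \frac{368 \left(\left(50 - 19\right) - 1 \left(1 + 2\right)\right)}{9}\right) = 46298 - \left(- \frac{92}{9} + \frac{92 \left(31 - 1 \cdot 3\right)^{2}}{9} + \frac{368 \left(31 - 1 \cdot 3\right)}{9}\right) = 46298 - \left(- \frac{92}{9} + \frac{92 \left(31 - 3\right)^{2}}{9} + \frac{368 \left(31 - 3\right)}{9}\right) = 46298 - \left(\frac{3404}{3} + \frac{72128}{9}\right) = 46298 - \frac{82340}{9} = \frac{334342}{9}$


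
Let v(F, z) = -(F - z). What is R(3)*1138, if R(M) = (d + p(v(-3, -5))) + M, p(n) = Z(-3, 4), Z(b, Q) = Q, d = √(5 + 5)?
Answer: 7966 + 1138*√10 ≈ 11565.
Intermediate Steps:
d = √10 ≈ 3.1623
v(F, z) = z - F
p(n) = 4
R(M) = 4 + M + √10 (R(M) = (√10 + 4) + M = (4 + √10) + M = 4 + M + √10)
R(3)*1138 = (4 + 3 + √10)*1138 = (7 + √10)*1138 = 7966 + 1138*√10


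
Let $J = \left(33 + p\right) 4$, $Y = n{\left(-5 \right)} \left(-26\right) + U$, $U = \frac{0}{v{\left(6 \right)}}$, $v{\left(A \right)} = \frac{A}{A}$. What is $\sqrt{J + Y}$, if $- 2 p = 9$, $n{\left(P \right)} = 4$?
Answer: $\sqrt{10} \approx 3.1623$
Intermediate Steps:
$v{\left(A \right)} = 1$
$p = - \frac{9}{2}$ ($p = \left(- \frac{1}{2}\right) 9 = - \frac{9}{2} \approx -4.5$)
$U = 0$ ($U = \frac{0}{1} = 0 \cdot 1 = 0$)
$Y = -104$ ($Y = 4 \left(-26\right) + 0 = -104 + 0 = -104$)
$J = 114$ ($J = \left(33 - \frac{9}{2}\right) 4 = \frac{57}{2} \cdot 4 = 114$)
$\sqrt{J + Y} = \sqrt{114 - 104} = \sqrt{10}$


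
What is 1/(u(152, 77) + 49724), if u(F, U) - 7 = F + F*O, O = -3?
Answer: 1/49427 ≈ 2.0232e-5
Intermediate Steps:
u(F, U) = 7 - 2*F (u(F, U) = 7 + (F + F*(-3)) = 7 + (F - 3*F) = 7 - 2*F)
1/(u(152, 77) + 49724) = 1/((7 - 2*152) + 49724) = 1/((7 - 304) + 49724) = 1/(-297 + 49724) = 1/49427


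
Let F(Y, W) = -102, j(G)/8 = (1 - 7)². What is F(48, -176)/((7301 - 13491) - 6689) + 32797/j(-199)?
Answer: 15645257/137376 ≈ 113.89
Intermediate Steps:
j(G) = 288 (j(G) = 8*(1 - 7)² = 8*(-6)² = 8*36 = 288)
F(48, -176)/((7301 - 13491) - 6689) + 32797/j(-199) = -102/((7301 - 13491) - 6689) + 32797/288 = -102/(-6190 - 6689) + 32797*(1/288) = -102/(-12879) + 32797/288 = -102*(-1/12879) + 32797/288 = 34/4293 + 32797/288 = 15645257/137376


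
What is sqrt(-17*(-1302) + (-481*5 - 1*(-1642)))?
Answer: sqrt(21371) ≈ 146.19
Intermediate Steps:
sqrt(-17*(-1302) + (-481*5 - 1*(-1642))) = sqrt(22134 + (-2405 + 1642)) = sqrt(22134 - 763) = sqrt(21371)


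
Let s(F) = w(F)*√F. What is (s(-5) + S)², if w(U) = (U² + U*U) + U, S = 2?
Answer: -10121 + 180*I*√5 ≈ -10121.0 + 402.49*I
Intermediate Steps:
w(U) = U + 2*U² (w(U) = (U² + U²) + U = 2*U² + U = U + 2*U²)
s(F) = F^(3/2)*(1 + 2*F) (s(F) = (F*(1 + 2*F))*√F = F^(3/2)*(1 + 2*F))
(s(-5) + S)² = ((-5)^(3/2)*(1 + 2*(-5)) + 2)² = ((-5*I*√5)*(1 - 10) + 2)² = (-5*I*√5*(-9) + 2)² = (45*I*√5 + 2)² = (2 + 45*I*√5)²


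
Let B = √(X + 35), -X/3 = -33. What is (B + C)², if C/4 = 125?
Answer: (500 + √134)² ≈ 2.6171e+5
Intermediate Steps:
X = 99 (X = -3*(-33) = 99)
C = 500 (C = 4*125 = 500)
B = √134 (B = √(99 + 35) = √134 ≈ 11.576)
(B + C)² = (√134 + 500)² = (500 + √134)²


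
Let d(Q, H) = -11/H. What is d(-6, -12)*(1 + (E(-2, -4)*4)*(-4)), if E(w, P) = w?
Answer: 121/4 ≈ 30.250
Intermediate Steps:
d(-6, -12)*(1 + (E(-2, -4)*4)*(-4)) = (-11/(-12))*(1 - 2*4*(-4)) = (-11*(-1/12))*(1 - 8*(-4)) = 11*(1 + 32)/12 = (11/12)*33 = 121/4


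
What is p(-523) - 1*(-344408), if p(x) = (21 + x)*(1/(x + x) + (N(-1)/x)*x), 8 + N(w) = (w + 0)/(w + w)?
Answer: 182094730/523 ≈ 3.4817e+5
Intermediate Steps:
N(w) = -15/2 (N(w) = -8 + (w + 0)/(w + w) = -8 + w/((2*w)) = -8 + w*(1/(2*w)) = -8 + 1/2 = -15/2)
p(x) = (21 + x)*(-15/2 + 1/(2*x)) (p(x) = (21 + x)*(1/(x + x) + (-15/(2*x))*x) = (21 + x)*(1/(2*x) - 15/2) = (21 + x)*(-15/2 + 1/(2*x)))
p(-523) - 1*(-344408) = (1/2)*(21 - 1*(-523)*(314 + 15*(-523)))/(-523) - 1*(-344408) = (1/2)*(-1/523)*(21 - 1*(-523)*(314 - 7845)) + 344408 = (1/2)*(-1/523)*(21 - 1*(-523)*(-7531)) + 344408 = (1/2)*(-1/523)*(21 - 3938713) + 344408 = (1/2)*(-1/523)*(-3938692) + 344408 = 1969346/523 + 344408 = 182094730/523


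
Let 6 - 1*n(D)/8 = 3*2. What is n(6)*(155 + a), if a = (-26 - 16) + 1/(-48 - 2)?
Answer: 0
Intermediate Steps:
n(D) = 0 (n(D) = 48 - 24*2 = 48 - 8*6 = 48 - 48 = 0)
a = -2101/50 (a = -42 + 1/(-50) = -42 - 1/50 = -2101/50 ≈ -42.020)
n(6)*(155 + a) = 0*(155 - 2101/50) = 0*(5649/50) = 0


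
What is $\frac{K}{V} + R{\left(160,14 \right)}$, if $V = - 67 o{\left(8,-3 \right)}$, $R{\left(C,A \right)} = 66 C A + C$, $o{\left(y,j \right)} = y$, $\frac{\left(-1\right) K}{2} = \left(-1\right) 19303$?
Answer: $\frac{39644697}{268} \approx 1.4793 \cdot 10^{5}$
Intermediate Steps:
$K = 38606$ ($K = - 2 \left(\left(-1\right) 19303\right) = \left(-2\right) \left(-19303\right) = 38606$)
$R{\left(C,A \right)} = C + 66 A C$ ($R{\left(C,A \right)} = 66 A C + C = C + 66 A C$)
$V = -536$ ($V = \left(-67\right) 8 = -536$)
$\frac{K}{V} + R{\left(160,14 \right)} = \frac{38606}{-536} + 160 \left(1 + 66 \cdot 14\right) = 38606 \left(- \frac{1}{536}\right) + 160 \left(1 + 924\right) = - \frac{19303}{268} + 160 \cdot 925 = - \frac{19303}{268} + 148000 = \frac{39644697}{268}$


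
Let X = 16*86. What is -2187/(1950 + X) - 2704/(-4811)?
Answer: -1528153/16001386 ≈ -0.095501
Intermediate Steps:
X = 1376
-2187/(1950 + X) - 2704/(-4811) = -2187/(1950 + 1376) - 2704/(-4811) = -2187/3326 - 2704*(-1/4811) = -2187*1/3326 + 2704/4811 = -2187/3326 + 2704/4811 = -1528153/16001386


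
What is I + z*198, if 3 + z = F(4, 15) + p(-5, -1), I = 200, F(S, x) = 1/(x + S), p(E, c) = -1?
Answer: -11050/19 ≈ -581.58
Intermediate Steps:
F(S, x) = 1/(S + x)
z = -75/19 (z = -3 + (1/(4 + 15) - 1) = -3 + (1/19 - 1) = -3 - 18/19 = -75/19 ≈ -3.9474)
I + z*198 = 200 - 75/19*198 = 200 - 14850/19 = -11050/19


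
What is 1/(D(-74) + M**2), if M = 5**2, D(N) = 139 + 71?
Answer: 1/835 ≈ 0.0011976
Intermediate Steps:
D(N) = 210
M = 25
1/(D(-74) + M**2) = 1/(210 + 25**2) = 1/(210 + 625) = 1/835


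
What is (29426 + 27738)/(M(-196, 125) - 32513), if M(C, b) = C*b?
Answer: -57164/57013 ≈ -1.0026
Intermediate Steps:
(29426 + 27738)/(M(-196, 125) - 32513) = (29426 + 27738)/(-196*125 - 32513) = 57164/(-24500 - 32513) = 57164/(-57013) = 57164*(-1/57013) = -57164/57013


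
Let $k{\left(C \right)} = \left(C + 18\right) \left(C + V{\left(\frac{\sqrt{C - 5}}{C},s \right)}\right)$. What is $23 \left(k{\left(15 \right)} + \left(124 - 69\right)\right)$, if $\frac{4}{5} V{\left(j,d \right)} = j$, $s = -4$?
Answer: $12650 + \frac{253 \sqrt{10}}{4} \approx 12850.0$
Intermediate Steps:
$V{\left(j,d \right)} = \frac{5 j}{4}$
$k{\left(C \right)} = \left(18 + C\right) \left(C + \frac{5 \sqrt{-5 + C}}{4 C}\right)$ ($k{\left(C \right)} = \left(C + 18\right) \left(C + \frac{5 \frac{\sqrt{C - 5}}{C}}{4}\right) = \left(18 + C\right) \left(C + \frac{5 \frac{\sqrt{-5 + C}}{C}}{4}\right) = \left(18 + C\right) \left(C + \frac{5 \sqrt{-5 + C}}{4 C}\right)$)
$23 \left(k{\left(15 \right)} + \left(124 - 69\right)\right) = 23 \left(\left(15^{2} + 18 \cdot 15 + \frac{5 \sqrt{-5 + 15}}{4} + \frac{45 \sqrt{-5 + 15}}{2 \cdot 15}\right) + \left(124 - 69\right)\right) = 23 \left(\left(225 + 270 + \frac{5 \sqrt{10}}{4} + \frac{45}{2} \cdot \frac{1}{15} \sqrt{10}\right) + 55\right) = 23 \left(\left(225 + 270 + \frac{5 \sqrt{10}}{4} + \frac{3 \sqrt{10}}{2}\right) + 55\right) = 23 \left(\left(495 + \frac{11 \sqrt{10}}{4}\right) + 55\right) = 23 \left(550 + \frac{11 \sqrt{10}}{4}\right) = 12650 + \frac{253 \sqrt{10}}{4}$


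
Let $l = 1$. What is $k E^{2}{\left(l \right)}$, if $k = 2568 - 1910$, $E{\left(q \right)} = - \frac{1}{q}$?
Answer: $658$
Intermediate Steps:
$k = 658$ ($k = 2568 - 1910 = 658$)
$k E^{2}{\left(l \right)} = 658 \left(- 1^{-1}\right)^{2} = 658 \left(\left(-1\right) 1\right)^{2} = 658 \left(-1\right)^{2} = 658 \cdot 1 = 658$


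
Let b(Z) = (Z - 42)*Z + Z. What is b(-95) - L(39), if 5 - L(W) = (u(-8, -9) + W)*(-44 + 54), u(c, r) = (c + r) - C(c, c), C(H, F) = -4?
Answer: 13175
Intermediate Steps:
u(c, r) = 4 + c + r (u(c, r) = (c + r) - 1*(-4) = (c + r) + 4 = 4 + c + r)
b(Z) = Z + Z*(-42 + Z) (b(Z) = (-42 + Z)*Z + Z = Z*(-42 + Z) + Z = Z + Z*(-42 + Z))
L(W) = 135 - 10*W (L(W) = 5 - ((4 - 8 - 9) + W)*(-44 + 54) = 5 - (-13 + W)*10 = 5 - (-130 + 10*W) = 5 + (130 - 10*W) = 135 - 10*W)
b(-95) - L(39) = -95*(-41 - 95) - (135 - 10*39) = -95*(-136) - (135 - 390) = 12920 - 1*(-255) = 12920 + 255 = 13175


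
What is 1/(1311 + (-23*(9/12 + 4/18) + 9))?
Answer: 36/46715 ≈ 0.00077063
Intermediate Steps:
1/(1311 + (-23*(9/12 + 4/18) + 9)) = 1/(1311 + (-23*(9*(1/12) + 4*(1/18)) + 9)) = 1/(1311 + (-23*(3/4 + 2/9) + 9)) = 1/(1311 + (-23*35/36 + 9)) = 1/(1311 + (-805/36 + 9)) = 1/(1311 - 481/36) = 1/(46715/36) = 36/46715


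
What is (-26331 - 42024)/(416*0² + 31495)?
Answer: -13671/6299 ≈ -2.1703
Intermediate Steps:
(-26331 - 42024)/(416*0² + 31495) = -68355/(416*0 + 31495) = -68355/(0 + 31495) = -68355/31495 = -68355*1/31495 = -13671/6299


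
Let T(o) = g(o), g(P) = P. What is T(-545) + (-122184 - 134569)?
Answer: -257298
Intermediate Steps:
T(o) = o
T(-545) + (-122184 - 134569) = -545 + (-122184 - 134569) = -545 - 256753 = -257298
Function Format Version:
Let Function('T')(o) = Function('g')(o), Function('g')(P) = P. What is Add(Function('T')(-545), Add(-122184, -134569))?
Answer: -257298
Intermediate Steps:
Function('T')(o) = o
Add(Function('T')(-545), Add(-122184, -134569)) = Add(-545, Add(-122184, -134569)) = Add(-545, -256753) = -257298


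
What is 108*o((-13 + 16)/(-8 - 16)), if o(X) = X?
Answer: -27/2 ≈ -13.500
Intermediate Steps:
108*o((-13 + 16)/(-8 - 16)) = 108*((-13 + 16)/(-8 - 16)) = 108*(3/(-24)) = 108*(3*(-1/24)) = 108*(-⅛) = -27/2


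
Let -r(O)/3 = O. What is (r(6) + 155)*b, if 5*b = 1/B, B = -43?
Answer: -137/215 ≈ -0.63721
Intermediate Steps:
r(O) = -3*O
b = -1/215 (b = (⅕)/(-43) = (⅕)*(-1/43) = -1/215 ≈ -0.0046512)
(r(6) + 155)*b = (-3*6 + 155)*(-1/215) = (-18 + 155)*(-1/215) = 137*(-1/215) = -137/215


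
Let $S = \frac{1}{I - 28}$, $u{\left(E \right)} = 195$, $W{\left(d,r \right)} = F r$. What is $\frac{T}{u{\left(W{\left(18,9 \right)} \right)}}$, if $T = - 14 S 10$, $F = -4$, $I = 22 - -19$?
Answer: $- \frac{28}{507} \approx -0.055227$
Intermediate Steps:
$I = 41$ ($I = 22 + 19 = 41$)
$W{\left(d,r \right)} = - 4 r$
$S = \frac{1}{13}$ ($S = \frac{1}{41 - 28} = \frac{1}{13} \approx 0.076923$)
$T = - \frac{140}{13}$ ($T = \left(-14\right) \frac{1}{13} \cdot 10 = \left(- \frac{14}{13}\right) 10 = - \frac{140}{13} \approx -10.769$)
$\frac{T}{u{\left(W{\left(18,9 \right)} \right)}} = - \frac{140}{13 \cdot 195} = \left(- \frac{140}{13}\right) \frac{1}{195} = - \frac{28}{507}$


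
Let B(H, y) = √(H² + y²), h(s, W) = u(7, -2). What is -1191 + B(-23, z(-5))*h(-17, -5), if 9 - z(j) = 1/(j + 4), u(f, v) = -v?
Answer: -1191 + 2*√629 ≈ -1140.8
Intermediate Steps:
z(j) = 9 - 1/(4 + j) (z(j) = 9 - 1/(j + 4) = 9 - 1/(4 + j))
h(s, W) = 2 (h(s, W) = -1*(-2) = 2)
-1191 + B(-23, z(-5))*h(-17, -5) = -1191 + √((-23)² + ((35 + 9*(-5))/(4 - 5))²)*2 = -1191 + √(529 + ((35 - 45)/(-1))²)*2 = -1191 + √(529 + (-1*(-10))²)*2 = -1191 + √(529 + 10²)*2 = -1191 + √(529 + 100)*2 = -1191 + √629*2 = -1191 + 2*√629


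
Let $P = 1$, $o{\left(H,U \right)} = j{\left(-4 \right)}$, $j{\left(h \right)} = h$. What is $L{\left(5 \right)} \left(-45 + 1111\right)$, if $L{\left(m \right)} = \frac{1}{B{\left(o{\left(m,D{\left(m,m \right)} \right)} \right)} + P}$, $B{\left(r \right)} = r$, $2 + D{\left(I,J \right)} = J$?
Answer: $- \frac{1066}{3} \approx -355.33$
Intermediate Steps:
$D{\left(I,J \right)} = -2 + J$
$o{\left(H,U \right)} = -4$
$L{\left(m \right)} = - \frac{1}{3}$ ($L{\left(m \right)} = \frac{1}{-4 + 1} = \frac{1}{-3} = - \frac{1}{3}$)
$L{\left(5 \right)} \left(-45 + 1111\right) = - \frac{-45 + 1111}{3} = \left(- \frac{1}{3}\right) 1066 = - \frac{1066}{3}$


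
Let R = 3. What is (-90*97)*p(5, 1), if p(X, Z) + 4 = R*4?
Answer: -69840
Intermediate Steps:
p(X, Z) = 8 (p(X, Z) = -4 + 3*4 = -4 + 12 = 8)
(-90*97)*p(5, 1) = -90*97*8 = -8730*8 = -69840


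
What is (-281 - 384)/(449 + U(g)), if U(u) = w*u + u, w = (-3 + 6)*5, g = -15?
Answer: -35/11 ≈ -3.1818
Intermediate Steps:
w = 15 (w = 3*5 = 15)
U(u) = 16*u (U(u) = 15*u + u = 16*u)
(-281 - 384)/(449 + U(g)) = (-281 - 384)/(449 + 16*(-15)) = -665/(449 - 240) = -665/209 = -665*1/209 = -35/11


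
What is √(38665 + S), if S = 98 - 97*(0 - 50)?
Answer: √43613 ≈ 208.84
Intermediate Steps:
S = 4948 (S = 98 - 97*(-50) = 98 + 4850 = 4948)
√(38665 + S) = √(38665 + 4948) = √43613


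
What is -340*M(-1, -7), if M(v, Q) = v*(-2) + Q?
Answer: 1700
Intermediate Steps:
M(v, Q) = Q - 2*v (M(v, Q) = -2*v + Q = Q - 2*v)
-340*M(-1, -7) = -340*(-7 - 2*(-1)) = -340*(-7 + 2) = -340*(-5) = 1700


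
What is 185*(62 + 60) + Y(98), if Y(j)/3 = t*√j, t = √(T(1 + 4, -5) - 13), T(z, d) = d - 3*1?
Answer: 22570 + 21*I*√42 ≈ 22570.0 + 136.1*I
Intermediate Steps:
T(z, d) = -3 + d (T(z, d) = d - 3 = -3 + d)
t = I*√21 (t = √((-3 - 5) - 13) = √(-8 - 13) = √(-21) = I*√21 ≈ 4.5826*I)
Y(j) = 3*I*√21*√j (Y(j) = 3*((I*√21)*√j) = 3*(I*√21*√j) = 3*I*√21*√j)
185*(62 + 60) + Y(98) = 185*(62 + 60) + 3*I*√21*√98 = 185*122 + 3*I*√21*(7*√2) = 22570 + 21*I*√42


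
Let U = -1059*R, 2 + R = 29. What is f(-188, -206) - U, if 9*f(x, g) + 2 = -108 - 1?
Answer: 85742/3 ≈ 28581.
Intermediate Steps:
R = 27 (R = -2 + 29 = 27)
f(x, g) = -37/3 (f(x, g) = -2/9 + (-108 - 1)/9 = -2/9 + (1/9)*(-109) = -2/9 - 109/9 = -37/3)
U = -28593 (U = -1059*27 = -28593)
f(-188, -206) - U = -37/3 - 1*(-28593) = -37/3 + 28593 = 85742/3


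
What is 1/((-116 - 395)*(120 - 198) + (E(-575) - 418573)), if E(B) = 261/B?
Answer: -575/217761386 ≈ -2.6405e-6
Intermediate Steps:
1/((-116 - 395)*(120 - 198) + (E(-575) - 418573)) = 1/((-116 - 395)*(120 - 198) + (261/(-575) - 418573)) = 1/(-511*(-78) + (261*(-1/575) - 418573)) = 1/(39858 + (-261/575 - 418573)) = 1/(39858 - 240679736/575) = 1/(-217761386/575) = -575/217761386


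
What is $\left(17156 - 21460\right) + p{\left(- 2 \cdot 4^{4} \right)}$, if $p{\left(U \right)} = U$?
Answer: $-4816$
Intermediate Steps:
$\left(17156 - 21460\right) + p{\left(- 2 \cdot 4^{4} \right)} = \left(17156 - 21460\right) - 2 \cdot 4^{4} = \left(17156 - 21460\right) - 512 = -4304 - 512 = -4816$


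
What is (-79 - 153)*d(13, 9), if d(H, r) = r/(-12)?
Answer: 174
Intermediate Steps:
d(H, r) = -r/12 (d(H, r) = r*(-1/12) = -r/12)
(-79 - 153)*d(13, 9) = (-79 - 153)*(-1/12*9) = -232*(-3/4) = 174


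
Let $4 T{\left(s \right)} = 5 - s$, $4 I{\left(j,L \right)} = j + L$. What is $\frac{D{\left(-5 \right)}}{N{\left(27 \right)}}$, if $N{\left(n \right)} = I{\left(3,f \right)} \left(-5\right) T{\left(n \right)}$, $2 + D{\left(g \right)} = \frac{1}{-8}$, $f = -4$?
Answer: $\frac{17}{55} \approx 0.30909$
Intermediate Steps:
$I{\left(j,L \right)} = \frac{L}{4} + \frac{j}{4}$ ($I{\left(j,L \right)} = \frac{j + L}{4} = \frac{L + j}{4} = \frac{L}{4} + \frac{j}{4}$)
$D{\left(g \right)} = - \frac{17}{8}$ ($D{\left(g \right)} = -2 + \frac{1}{-8} = -2 - \frac{1}{8} = - \frac{17}{8}$)
$T{\left(s \right)} = \frac{5}{4} - \frac{s}{4}$ ($T{\left(s \right)} = \frac{5 - s}{4} = \frac{5}{4} - \frac{s}{4}$)
$N{\left(n \right)} = \frac{25}{16} - \frac{5 n}{16}$ ($N{\left(n \right)} = \left(\frac{1}{4} \left(-4\right) + \frac{1}{4} \cdot 3\right) \left(-5\right) \left(\frac{5}{4} - \frac{n}{4}\right) = \left(-1 + \frac{3}{4}\right) \left(-5\right) \left(\frac{5}{4} - \frac{n}{4}\right) = \left(- \frac{1}{4}\right) \left(-5\right) \left(\frac{5}{4} - \frac{n}{4}\right) = \frac{5 \left(\frac{5}{4} - \frac{n}{4}\right)}{4} = \frac{25}{16} - \frac{5 n}{16}$)
$\frac{D{\left(-5 \right)}}{N{\left(27 \right)}} = - \frac{17}{8 \left(\frac{25}{16} - \frac{135}{16}\right)} = - \frac{17}{8 \left(- \frac{55}{8}\right)} = \left(- \frac{17}{8}\right) \left(- \frac{8}{55}\right) = \frac{17}{55}$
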